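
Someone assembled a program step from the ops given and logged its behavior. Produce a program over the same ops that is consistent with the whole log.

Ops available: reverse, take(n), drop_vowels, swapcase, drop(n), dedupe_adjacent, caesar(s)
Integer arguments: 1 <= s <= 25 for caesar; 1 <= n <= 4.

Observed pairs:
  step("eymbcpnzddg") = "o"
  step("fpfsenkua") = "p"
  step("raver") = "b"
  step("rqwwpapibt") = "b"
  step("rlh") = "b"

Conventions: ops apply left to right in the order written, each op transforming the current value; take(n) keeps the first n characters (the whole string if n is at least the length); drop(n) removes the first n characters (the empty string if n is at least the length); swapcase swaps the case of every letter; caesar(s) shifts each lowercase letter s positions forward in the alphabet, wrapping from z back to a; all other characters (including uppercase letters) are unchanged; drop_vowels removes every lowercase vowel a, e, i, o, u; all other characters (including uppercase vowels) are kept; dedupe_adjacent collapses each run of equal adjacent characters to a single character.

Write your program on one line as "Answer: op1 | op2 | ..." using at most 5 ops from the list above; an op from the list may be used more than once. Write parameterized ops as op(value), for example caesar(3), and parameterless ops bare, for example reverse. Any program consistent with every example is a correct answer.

caesar(12) | drop_vowels | take(1) | caesar(24)

Check, running the answer program on each example:
  "eymbcpnzddg" -> "qkynobzlpps" -> "qkynbzlpps" -> "q" -> "o"
  "fpfsenkua" -> "rbreqzwgm" -> "rbrqzwgm" -> "r" -> "p"
  "raver" -> "dmhqd" -> "dmhqd" -> "d" -> "b"
  "rqwwpapibt" -> "dciibmbunf" -> "dcbmbnf" -> "d" -> "b"
  "rlh" -> "dxt" -> "dxt" -> "d" -> "b"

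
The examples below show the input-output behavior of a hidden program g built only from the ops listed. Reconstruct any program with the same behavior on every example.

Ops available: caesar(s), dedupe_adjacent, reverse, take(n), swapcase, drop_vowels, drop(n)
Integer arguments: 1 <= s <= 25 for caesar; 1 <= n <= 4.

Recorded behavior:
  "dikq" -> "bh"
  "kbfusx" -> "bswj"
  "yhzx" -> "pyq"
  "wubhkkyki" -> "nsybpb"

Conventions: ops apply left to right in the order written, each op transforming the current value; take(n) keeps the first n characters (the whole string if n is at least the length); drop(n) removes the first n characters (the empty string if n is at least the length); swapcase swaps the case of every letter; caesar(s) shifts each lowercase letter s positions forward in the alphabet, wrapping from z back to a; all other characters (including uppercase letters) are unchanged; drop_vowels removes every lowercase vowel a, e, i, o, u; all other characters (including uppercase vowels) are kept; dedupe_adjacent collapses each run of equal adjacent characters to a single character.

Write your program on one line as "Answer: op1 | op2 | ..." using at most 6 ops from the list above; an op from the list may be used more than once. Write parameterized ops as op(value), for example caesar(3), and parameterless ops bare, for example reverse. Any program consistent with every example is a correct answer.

reverse | dedupe_adjacent | drop_vowels | caesar(17) | reverse | drop_vowels

Check, running the answer program on each example:
  "dikq" -> "qkid" -> "qkid" -> "qkd" -> "hbu" -> "ubh" -> "bh"
  "kbfusx" -> "xsufbk" -> "xsufbk" -> "xsfbk" -> "ojwsb" -> "bswjo" -> "bswj"
  "yhzx" -> "xzhy" -> "xzhy" -> "xzhy" -> "oqyp" -> "pyqo" -> "pyq"
  "wubhkkyki" -> "ikykkhbuw" -> "ikykhbuw" -> "kykhbw" -> "bpbysn" -> "nsybpb" -> "nsybpb"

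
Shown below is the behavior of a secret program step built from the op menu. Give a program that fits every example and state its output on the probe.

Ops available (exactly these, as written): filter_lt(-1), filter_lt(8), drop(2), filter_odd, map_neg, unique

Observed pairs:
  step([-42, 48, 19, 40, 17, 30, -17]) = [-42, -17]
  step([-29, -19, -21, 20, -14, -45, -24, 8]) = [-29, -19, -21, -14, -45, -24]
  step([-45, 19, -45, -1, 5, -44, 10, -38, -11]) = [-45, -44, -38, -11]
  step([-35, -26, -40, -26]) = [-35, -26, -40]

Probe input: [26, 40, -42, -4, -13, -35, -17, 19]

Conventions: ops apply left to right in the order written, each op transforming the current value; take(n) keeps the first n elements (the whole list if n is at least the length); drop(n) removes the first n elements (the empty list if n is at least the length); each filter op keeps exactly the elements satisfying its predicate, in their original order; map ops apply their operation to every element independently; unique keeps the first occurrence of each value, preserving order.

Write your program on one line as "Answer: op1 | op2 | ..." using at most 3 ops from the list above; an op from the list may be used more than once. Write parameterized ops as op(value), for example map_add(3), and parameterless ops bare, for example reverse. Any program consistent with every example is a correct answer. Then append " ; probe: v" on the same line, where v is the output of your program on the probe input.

filter_lt(8) | unique | filter_lt(-1) ; probe: [-42, -4, -13, -35, -17]

Check, running the answer program on each example:
  [-42, 48, 19, 40, 17, 30, -17] -> [-42, -17] -> [-42, -17] -> [-42, -17]
  [-29, -19, -21, 20, -14, -45, -24, 8] -> [-29, -19, -21, -14, -45, -24] -> [-29, -19, -21, -14, -45, -24] -> [-29, -19, -21, -14, -45, -24]
  [-45, 19, -45, -1, 5, -44, 10, -38, -11] -> [-45, -45, -1, 5, -44, -38, -11] -> [-45, -1, 5, -44, -38, -11] -> [-45, -44, -38, -11]
  [-35, -26, -40, -26] -> [-35, -26, -40, -26] -> [-35, -26, -40] -> [-35, -26, -40]
  probe: [26, 40, -42, -4, -13, -35, -17, 19] -> [-42, -4, -13, -35, -17] -> [-42, -4, -13, -35, -17] -> [-42, -4, -13, -35, -17]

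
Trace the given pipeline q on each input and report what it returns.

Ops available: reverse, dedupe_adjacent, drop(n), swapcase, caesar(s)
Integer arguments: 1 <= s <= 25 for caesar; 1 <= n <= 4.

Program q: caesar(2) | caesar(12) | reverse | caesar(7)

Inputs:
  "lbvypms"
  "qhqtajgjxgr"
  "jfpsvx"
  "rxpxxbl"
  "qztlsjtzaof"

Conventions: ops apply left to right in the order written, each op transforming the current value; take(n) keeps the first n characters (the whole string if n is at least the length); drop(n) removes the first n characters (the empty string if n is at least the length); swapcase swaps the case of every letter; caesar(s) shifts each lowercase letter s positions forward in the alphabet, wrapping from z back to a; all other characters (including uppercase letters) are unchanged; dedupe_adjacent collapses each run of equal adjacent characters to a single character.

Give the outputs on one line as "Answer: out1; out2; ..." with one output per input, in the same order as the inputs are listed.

Execution, op by op:
  "lbvypms" -> "ndxarou" -> "zpjmdag" -> "gadmjpz" -> "nhktqwg"
  "qhqtajgjxgr" -> "sjsvclilzit" -> "evehoxuxluf" -> "fulxuxoheve" -> "mbsebevolcl"
  "jfpsvx" -> "lhruxz" -> "xtdgjl" -> "ljgdtx" -> "sqnkae"
  "rxpxxbl" -> "tzrzzdn" -> "fldllpz" -> "zplldlf" -> "gwssksm"
  "qztlsjtzaof" -> "sbvnulvbcqh" -> "enhzgxhnoct" -> "tconhxgzhne" -> "ajvuoengoul"

"nhktqwg"; "mbsebevolcl"; "sqnkae"; "gwssksm"; "ajvuoengoul"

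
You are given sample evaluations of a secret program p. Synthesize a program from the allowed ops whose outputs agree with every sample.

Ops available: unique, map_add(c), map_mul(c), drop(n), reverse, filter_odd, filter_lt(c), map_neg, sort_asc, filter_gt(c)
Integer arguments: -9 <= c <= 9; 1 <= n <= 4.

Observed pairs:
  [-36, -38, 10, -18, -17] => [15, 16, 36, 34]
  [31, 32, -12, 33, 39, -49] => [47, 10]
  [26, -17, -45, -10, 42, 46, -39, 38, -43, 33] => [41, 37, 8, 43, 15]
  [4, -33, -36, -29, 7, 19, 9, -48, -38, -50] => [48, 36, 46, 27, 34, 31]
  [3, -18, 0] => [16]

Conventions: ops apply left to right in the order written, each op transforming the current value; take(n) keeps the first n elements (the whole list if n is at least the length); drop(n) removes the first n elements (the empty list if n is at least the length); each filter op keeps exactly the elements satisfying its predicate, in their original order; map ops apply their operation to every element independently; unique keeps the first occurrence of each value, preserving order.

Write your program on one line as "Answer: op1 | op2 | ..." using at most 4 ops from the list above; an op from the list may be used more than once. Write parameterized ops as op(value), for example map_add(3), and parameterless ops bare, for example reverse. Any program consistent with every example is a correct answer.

reverse | map_neg | filter_gt(2) | map_add(-2)

Check, running the answer program on each example:
  [-36, -38, 10, -18, -17] -> [-17, -18, 10, -38, -36] -> [17, 18, -10, 38, 36] -> [17, 18, 38, 36] -> [15, 16, 36, 34]
  [31, 32, -12, 33, 39, -49] -> [-49, 39, 33, -12, 32, 31] -> [49, -39, -33, 12, -32, -31] -> [49, 12] -> [47, 10]
  [26, -17, -45, -10, 42, 46, -39, 38, -43, 33] -> [33, -43, 38, -39, 46, 42, -10, -45, -17, 26] -> [-33, 43, -38, 39, -46, -42, 10, 45, 17, -26] -> [43, 39, 10, 45, 17] -> [41, 37, 8, 43, 15]
  [4, -33, -36, -29, 7, 19, 9, -48, -38, -50] -> [-50, -38, -48, 9, 19, 7, -29, -36, -33, 4] -> [50, 38, 48, -9, -19, -7, 29, 36, 33, -4] -> [50, 38, 48, 29, 36, 33] -> [48, 36, 46, 27, 34, 31]
  [3, -18, 0] -> [0, -18, 3] -> [0, 18, -3] -> [18] -> [16]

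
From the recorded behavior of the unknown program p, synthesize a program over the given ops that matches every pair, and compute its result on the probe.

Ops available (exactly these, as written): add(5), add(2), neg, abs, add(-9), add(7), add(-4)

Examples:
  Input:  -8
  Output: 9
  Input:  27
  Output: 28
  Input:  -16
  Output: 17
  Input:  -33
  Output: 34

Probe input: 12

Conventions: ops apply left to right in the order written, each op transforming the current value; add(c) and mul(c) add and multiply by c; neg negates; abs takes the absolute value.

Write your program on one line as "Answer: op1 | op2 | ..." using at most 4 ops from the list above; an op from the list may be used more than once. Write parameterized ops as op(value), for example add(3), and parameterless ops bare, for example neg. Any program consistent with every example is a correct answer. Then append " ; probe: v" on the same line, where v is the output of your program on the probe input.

abs | add(-4) | add(5) ; probe: 13

Check, running the answer program on each example:
  -8 -> 8 -> 4 -> 9
  27 -> 27 -> 23 -> 28
  -16 -> 16 -> 12 -> 17
  -33 -> 33 -> 29 -> 34
  probe: 12 -> 12 -> 8 -> 13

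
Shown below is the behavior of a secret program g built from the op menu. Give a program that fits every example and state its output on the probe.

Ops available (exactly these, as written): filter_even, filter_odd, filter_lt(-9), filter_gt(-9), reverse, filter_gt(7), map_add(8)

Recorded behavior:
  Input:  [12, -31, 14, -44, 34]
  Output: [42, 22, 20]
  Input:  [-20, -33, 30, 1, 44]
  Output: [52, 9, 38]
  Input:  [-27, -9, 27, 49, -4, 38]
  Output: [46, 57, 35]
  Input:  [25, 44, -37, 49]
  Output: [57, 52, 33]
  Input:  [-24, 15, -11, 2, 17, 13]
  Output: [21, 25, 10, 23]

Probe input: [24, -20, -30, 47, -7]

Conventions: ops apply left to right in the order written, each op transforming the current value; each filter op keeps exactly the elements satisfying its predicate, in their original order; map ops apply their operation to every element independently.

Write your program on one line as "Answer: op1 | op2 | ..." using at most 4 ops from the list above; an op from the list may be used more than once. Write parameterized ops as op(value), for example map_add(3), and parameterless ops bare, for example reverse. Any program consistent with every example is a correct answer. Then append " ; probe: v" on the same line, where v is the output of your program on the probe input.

reverse | map_add(8) | filter_gt(7) ; probe: [55, 32]

Check, running the answer program on each example:
  [12, -31, 14, -44, 34] -> [34, -44, 14, -31, 12] -> [42, -36, 22, -23, 20] -> [42, 22, 20]
  [-20, -33, 30, 1, 44] -> [44, 1, 30, -33, -20] -> [52, 9, 38, -25, -12] -> [52, 9, 38]
  [-27, -9, 27, 49, -4, 38] -> [38, -4, 49, 27, -9, -27] -> [46, 4, 57, 35, -1, -19] -> [46, 57, 35]
  [25, 44, -37, 49] -> [49, -37, 44, 25] -> [57, -29, 52, 33] -> [57, 52, 33]
  [-24, 15, -11, 2, 17, 13] -> [13, 17, 2, -11, 15, -24] -> [21, 25, 10, -3, 23, -16] -> [21, 25, 10, 23]
  probe: [24, -20, -30, 47, -7] -> [-7, 47, -30, -20, 24] -> [1, 55, -22, -12, 32] -> [55, 32]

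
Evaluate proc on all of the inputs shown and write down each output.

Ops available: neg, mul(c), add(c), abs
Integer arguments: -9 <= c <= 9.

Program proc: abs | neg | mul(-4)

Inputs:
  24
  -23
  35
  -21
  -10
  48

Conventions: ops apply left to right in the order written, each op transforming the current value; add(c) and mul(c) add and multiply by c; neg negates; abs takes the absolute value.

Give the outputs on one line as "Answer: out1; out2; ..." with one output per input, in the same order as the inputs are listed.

Execution, op by op:
  24 -> 24 -> -24 -> 96
  -23 -> 23 -> -23 -> 92
  35 -> 35 -> -35 -> 140
  -21 -> 21 -> -21 -> 84
  -10 -> 10 -> -10 -> 40
  48 -> 48 -> -48 -> 192

96; 92; 140; 84; 40; 192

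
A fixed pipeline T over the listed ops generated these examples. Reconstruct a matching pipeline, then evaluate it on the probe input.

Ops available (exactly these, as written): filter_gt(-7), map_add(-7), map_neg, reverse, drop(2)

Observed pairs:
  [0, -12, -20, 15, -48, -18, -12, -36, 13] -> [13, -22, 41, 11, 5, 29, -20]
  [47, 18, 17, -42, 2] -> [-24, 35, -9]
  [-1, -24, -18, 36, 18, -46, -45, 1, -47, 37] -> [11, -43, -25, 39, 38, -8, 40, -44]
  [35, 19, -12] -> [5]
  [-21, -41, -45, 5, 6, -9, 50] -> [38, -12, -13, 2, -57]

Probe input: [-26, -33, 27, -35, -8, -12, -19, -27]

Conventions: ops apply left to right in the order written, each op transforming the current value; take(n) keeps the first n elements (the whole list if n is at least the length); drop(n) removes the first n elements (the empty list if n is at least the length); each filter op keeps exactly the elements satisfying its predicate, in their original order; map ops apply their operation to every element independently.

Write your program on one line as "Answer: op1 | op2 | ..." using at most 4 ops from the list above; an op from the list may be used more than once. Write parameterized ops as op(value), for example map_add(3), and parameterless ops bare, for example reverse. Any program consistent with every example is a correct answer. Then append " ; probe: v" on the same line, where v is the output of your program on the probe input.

drop(2) | map_neg | map_add(-7) ; probe: [-34, 28, 1, 5, 12, 20]

Check, running the answer program on each example:
  [0, -12, -20, 15, -48, -18, -12, -36, 13] -> [-20, 15, -48, -18, -12, -36, 13] -> [20, -15, 48, 18, 12, 36, -13] -> [13, -22, 41, 11, 5, 29, -20]
  [47, 18, 17, -42, 2] -> [17, -42, 2] -> [-17, 42, -2] -> [-24, 35, -9]
  [-1, -24, -18, 36, 18, -46, -45, 1, -47, 37] -> [-18, 36, 18, -46, -45, 1, -47, 37] -> [18, -36, -18, 46, 45, -1, 47, -37] -> [11, -43, -25, 39, 38, -8, 40, -44]
  [35, 19, -12] -> [-12] -> [12] -> [5]
  [-21, -41, -45, 5, 6, -9, 50] -> [-45, 5, 6, -9, 50] -> [45, -5, -6, 9, -50] -> [38, -12, -13, 2, -57]
  probe: [-26, -33, 27, -35, -8, -12, -19, -27] -> [27, -35, -8, -12, -19, -27] -> [-27, 35, 8, 12, 19, 27] -> [-34, 28, 1, 5, 12, 20]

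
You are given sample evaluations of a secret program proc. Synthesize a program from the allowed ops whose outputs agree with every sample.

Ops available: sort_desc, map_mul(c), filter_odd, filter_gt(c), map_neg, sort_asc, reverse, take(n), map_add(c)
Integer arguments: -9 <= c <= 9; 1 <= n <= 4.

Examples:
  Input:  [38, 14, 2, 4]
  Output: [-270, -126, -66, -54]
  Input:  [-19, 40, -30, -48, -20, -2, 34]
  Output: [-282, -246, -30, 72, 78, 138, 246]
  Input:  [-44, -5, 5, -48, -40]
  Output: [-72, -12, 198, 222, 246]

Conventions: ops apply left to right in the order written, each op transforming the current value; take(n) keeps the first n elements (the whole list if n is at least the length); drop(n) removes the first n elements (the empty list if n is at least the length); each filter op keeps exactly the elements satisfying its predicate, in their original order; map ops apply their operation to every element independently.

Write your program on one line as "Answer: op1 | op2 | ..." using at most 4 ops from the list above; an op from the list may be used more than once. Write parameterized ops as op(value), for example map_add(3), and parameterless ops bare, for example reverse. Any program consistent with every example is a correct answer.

map_add(7) | sort_desc | map_mul(6) | map_neg

Check, running the answer program on each example:
  [38, 14, 2, 4] -> [45, 21, 9, 11] -> [45, 21, 11, 9] -> [270, 126, 66, 54] -> [-270, -126, -66, -54]
  [-19, 40, -30, -48, -20, -2, 34] -> [-12, 47, -23, -41, -13, 5, 41] -> [47, 41, 5, -12, -13, -23, -41] -> [282, 246, 30, -72, -78, -138, -246] -> [-282, -246, -30, 72, 78, 138, 246]
  [-44, -5, 5, -48, -40] -> [-37, 2, 12, -41, -33] -> [12, 2, -33, -37, -41] -> [72, 12, -198, -222, -246] -> [-72, -12, 198, 222, 246]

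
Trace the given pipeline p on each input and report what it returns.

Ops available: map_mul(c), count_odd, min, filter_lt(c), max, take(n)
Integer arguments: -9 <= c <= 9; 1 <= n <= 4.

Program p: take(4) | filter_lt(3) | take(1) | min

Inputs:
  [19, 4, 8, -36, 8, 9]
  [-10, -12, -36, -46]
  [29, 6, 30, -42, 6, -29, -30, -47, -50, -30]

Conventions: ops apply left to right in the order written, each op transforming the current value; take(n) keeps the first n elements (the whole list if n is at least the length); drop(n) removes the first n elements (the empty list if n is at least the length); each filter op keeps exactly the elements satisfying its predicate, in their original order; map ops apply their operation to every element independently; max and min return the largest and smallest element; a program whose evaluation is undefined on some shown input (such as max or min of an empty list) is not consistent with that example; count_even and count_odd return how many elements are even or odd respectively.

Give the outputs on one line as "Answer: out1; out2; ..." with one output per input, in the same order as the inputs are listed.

-36; -10; -42

Execution, op by op:
  [19, 4, 8, -36, 8, 9] -> [19, 4, 8, -36] -> [-36] -> [-36] -> -36
  [-10, -12, -36, -46] -> [-10, -12, -36, -46] -> [-10, -12, -36, -46] -> [-10] -> -10
  [29, 6, 30, -42, 6, -29, -30, -47, -50, -30] -> [29, 6, 30, -42] -> [-42] -> [-42] -> -42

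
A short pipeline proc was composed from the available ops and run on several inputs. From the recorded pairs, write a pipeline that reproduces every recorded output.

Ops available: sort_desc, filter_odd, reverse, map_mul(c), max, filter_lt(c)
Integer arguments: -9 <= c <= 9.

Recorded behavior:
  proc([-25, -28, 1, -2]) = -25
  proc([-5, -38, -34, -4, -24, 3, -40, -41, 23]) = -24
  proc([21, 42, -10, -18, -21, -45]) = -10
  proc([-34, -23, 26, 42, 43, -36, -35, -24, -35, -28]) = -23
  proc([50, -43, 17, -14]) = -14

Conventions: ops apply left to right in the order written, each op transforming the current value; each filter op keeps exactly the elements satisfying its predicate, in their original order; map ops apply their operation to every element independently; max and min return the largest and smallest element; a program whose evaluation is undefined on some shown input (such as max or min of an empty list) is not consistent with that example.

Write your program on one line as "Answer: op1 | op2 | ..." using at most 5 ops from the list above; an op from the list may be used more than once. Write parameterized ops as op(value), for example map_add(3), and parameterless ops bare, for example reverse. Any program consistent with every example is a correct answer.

reverse | filter_lt(-5) | sort_desc | max

Check, running the answer program on each example:
  [-25, -28, 1, -2] -> [-2, 1, -28, -25] -> [-28, -25] -> [-25, -28] -> -25
  [-5, -38, -34, -4, -24, 3, -40, -41, 23] -> [23, -41, -40, 3, -24, -4, -34, -38, -5] -> [-41, -40, -24, -34, -38] -> [-24, -34, -38, -40, -41] -> -24
  [21, 42, -10, -18, -21, -45] -> [-45, -21, -18, -10, 42, 21] -> [-45, -21, -18, -10] -> [-10, -18, -21, -45] -> -10
  [-34, -23, 26, 42, 43, -36, -35, -24, -35, -28] -> [-28, -35, -24, -35, -36, 43, 42, 26, -23, -34] -> [-28, -35, -24, -35, -36, -23, -34] -> [-23, -24, -28, -34, -35, -35, -36] -> -23
  [50, -43, 17, -14] -> [-14, 17, -43, 50] -> [-14, -43] -> [-14, -43] -> -14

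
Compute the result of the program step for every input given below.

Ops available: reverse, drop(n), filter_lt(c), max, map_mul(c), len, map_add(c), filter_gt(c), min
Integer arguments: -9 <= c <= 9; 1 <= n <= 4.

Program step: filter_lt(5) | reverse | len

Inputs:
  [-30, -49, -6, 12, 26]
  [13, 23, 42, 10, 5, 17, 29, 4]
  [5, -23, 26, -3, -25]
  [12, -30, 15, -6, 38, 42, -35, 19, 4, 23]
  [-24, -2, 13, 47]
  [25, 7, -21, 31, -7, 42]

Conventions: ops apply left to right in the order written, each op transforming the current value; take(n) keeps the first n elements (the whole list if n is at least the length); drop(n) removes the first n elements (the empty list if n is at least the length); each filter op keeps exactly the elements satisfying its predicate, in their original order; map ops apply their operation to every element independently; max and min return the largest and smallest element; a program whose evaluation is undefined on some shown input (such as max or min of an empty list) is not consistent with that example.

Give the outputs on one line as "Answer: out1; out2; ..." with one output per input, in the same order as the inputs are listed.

Execution, op by op:
  [-30, -49, -6, 12, 26] -> [-30, -49, -6] -> [-6, -49, -30] -> 3
  [13, 23, 42, 10, 5, 17, 29, 4] -> [4] -> [4] -> 1
  [5, -23, 26, -3, -25] -> [-23, -3, -25] -> [-25, -3, -23] -> 3
  [12, -30, 15, -6, 38, 42, -35, 19, 4, 23] -> [-30, -6, -35, 4] -> [4, -35, -6, -30] -> 4
  [-24, -2, 13, 47] -> [-24, -2] -> [-2, -24] -> 2
  [25, 7, -21, 31, -7, 42] -> [-21, -7] -> [-7, -21] -> 2

3; 1; 3; 4; 2; 2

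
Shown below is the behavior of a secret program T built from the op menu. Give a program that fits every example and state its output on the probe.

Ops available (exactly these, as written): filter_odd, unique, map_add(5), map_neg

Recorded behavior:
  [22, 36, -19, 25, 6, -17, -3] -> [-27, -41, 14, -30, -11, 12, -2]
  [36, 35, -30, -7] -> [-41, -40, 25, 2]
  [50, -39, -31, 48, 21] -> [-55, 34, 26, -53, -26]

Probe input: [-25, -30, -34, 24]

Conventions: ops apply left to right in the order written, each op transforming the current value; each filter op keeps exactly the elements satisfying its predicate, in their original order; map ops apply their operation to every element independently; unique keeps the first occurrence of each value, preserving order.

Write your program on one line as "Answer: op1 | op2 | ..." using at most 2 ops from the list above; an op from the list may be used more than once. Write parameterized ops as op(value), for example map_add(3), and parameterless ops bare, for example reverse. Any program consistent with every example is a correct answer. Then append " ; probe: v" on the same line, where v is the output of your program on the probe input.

map_add(5) | map_neg ; probe: [20, 25, 29, -29]

Check, running the answer program on each example:
  [22, 36, -19, 25, 6, -17, -3] -> [27, 41, -14, 30, 11, -12, 2] -> [-27, -41, 14, -30, -11, 12, -2]
  [36, 35, -30, -7] -> [41, 40, -25, -2] -> [-41, -40, 25, 2]
  [50, -39, -31, 48, 21] -> [55, -34, -26, 53, 26] -> [-55, 34, 26, -53, -26]
  probe: [-25, -30, -34, 24] -> [-20, -25, -29, 29] -> [20, 25, 29, -29]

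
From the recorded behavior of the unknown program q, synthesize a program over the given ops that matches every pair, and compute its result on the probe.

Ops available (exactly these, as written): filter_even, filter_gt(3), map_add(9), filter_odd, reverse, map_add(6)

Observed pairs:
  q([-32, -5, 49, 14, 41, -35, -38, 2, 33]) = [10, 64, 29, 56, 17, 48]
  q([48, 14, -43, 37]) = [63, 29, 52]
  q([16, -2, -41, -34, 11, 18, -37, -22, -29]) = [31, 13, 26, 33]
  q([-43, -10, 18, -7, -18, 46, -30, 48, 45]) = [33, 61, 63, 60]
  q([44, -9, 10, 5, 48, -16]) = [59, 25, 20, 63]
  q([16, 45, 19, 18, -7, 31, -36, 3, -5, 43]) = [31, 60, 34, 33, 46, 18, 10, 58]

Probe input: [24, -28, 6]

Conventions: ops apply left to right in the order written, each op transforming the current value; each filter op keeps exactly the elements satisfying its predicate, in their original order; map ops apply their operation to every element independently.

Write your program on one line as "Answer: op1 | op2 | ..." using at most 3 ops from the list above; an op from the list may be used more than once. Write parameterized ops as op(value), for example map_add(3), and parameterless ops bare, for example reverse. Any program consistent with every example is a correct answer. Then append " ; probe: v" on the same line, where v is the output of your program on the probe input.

map_add(9) | filter_gt(3) | map_add(6) ; probe: [39, 21]

Check, running the answer program on each example:
  [-32, -5, 49, 14, 41, -35, -38, 2, 33] -> [-23, 4, 58, 23, 50, -26, -29, 11, 42] -> [4, 58, 23, 50, 11, 42] -> [10, 64, 29, 56, 17, 48]
  [48, 14, -43, 37] -> [57, 23, -34, 46] -> [57, 23, 46] -> [63, 29, 52]
  [16, -2, -41, -34, 11, 18, -37, -22, -29] -> [25, 7, -32, -25, 20, 27, -28, -13, -20] -> [25, 7, 20, 27] -> [31, 13, 26, 33]
  [-43, -10, 18, -7, -18, 46, -30, 48, 45] -> [-34, -1, 27, 2, -9, 55, -21, 57, 54] -> [27, 55, 57, 54] -> [33, 61, 63, 60]
  [44, -9, 10, 5, 48, -16] -> [53, 0, 19, 14, 57, -7] -> [53, 19, 14, 57] -> [59, 25, 20, 63]
  [16, 45, 19, 18, -7, 31, -36, 3, -5, 43] -> [25, 54, 28, 27, 2, 40, -27, 12, 4, 52] -> [25, 54, 28, 27, 40, 12, 4, 52] -> [31, 60, 34, 33, 46, 18, 10, 58]
  probe: [24, -28, 6] -> [33, -19, 15] -> [33, 15] -> [39, 21]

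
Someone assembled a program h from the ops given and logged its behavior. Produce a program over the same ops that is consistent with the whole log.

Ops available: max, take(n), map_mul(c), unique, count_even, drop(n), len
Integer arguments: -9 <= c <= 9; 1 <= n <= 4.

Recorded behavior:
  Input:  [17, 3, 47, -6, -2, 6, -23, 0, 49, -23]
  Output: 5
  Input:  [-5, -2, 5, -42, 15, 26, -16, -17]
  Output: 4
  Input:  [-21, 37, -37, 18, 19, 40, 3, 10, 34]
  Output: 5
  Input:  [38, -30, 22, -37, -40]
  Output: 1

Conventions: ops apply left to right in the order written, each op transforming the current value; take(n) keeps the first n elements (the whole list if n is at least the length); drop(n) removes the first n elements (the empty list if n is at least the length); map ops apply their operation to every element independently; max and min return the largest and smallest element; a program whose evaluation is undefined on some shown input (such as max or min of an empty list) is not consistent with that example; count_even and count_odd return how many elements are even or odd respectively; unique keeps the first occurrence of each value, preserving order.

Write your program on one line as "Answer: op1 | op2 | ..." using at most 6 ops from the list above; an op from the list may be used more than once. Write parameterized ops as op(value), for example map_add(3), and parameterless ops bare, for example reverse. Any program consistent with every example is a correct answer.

unique | drop(1) | map_mul(9) | drop(3) | len

Check, running the answer program on each example:
  [17, 3, 47, -6, -2, 6, -23, 0, 49, -23] -> [17, 3, 47, -6, -2, 6, -23, 0, 49] -> [3, 47, -6, -2, 6, -23, 0, 49] -> [27, 423, -54, -18, 54, -207, 0, 441] -> [-18, 54, -207, 0, 441] -> 5
  [-5, -2, 5, -42, 15, 26, -16, -17] -> [-5, -2, 5, -42, 15, 26, -16, -17] -> [-2, 5, -42, 15, 26, -16, -17] -> [-18, 45, -378, 135, 234, -144, -153] -> [135, 234, -144, -153] -> 4
  [-21, 37, -37, 18, 19, 40, 3, 10, 34] -> [-21, 37, -37, 18, 19, 40, 3, 10, 34] -> [37, -37, 18, 19, 40, 3, 10, 34] -> [333, -333, 162, 171, 360, 27, 90, 306] -> [171, 360, 27, 90, 306] -> 5
  [38, -30, 22, -37, -40] -> [38, -30, 22, -37, -40] -> [-30, 22, -37, -40] -> [-270, 198, -333, -360] -> [-360] -> 1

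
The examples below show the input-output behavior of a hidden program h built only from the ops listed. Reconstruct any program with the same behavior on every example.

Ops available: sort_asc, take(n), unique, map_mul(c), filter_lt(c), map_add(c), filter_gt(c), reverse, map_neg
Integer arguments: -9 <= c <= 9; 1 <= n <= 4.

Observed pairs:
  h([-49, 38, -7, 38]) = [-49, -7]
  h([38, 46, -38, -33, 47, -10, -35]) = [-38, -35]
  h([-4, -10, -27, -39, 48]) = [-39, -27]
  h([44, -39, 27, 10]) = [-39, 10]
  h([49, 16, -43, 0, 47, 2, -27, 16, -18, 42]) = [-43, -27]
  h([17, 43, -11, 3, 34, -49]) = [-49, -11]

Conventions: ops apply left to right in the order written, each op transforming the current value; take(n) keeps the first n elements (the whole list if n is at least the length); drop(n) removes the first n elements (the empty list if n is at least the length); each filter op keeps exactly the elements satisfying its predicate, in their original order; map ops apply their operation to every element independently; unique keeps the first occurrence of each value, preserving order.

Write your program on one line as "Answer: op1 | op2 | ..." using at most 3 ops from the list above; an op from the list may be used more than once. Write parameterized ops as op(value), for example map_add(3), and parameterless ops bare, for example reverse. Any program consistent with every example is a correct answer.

sort_asc | take(2)

Check, running the answer program on each example:
  [-49, 38, -7, 38] -> [-49, -7, 38, 38] -> [-49, -7]
  [38, 46, -38, -33, 47, -10, -35] -> [-38, -35, -33, -10, 38, 46, 47] -> [-38, -35]
  [-4, -10, -27, -39, 48] -> [-39, -27, -10, -4, 48] -> [-39, -27]
  [44, -39, 27, 10] -> [-39, 10, 27, 44] -> [-39, 10]
  [49, 16, -43, 0, 47, 2, -27, 16, -18, 42] -> [-43, -27, -18, 0, 2, 16, 16, 42, 47, 49] -> [-43, -27]
  [17, 43, -11, 3, 34, -49] -> [-49, -11, 3, 17, 34, 43] -> [-49, -11]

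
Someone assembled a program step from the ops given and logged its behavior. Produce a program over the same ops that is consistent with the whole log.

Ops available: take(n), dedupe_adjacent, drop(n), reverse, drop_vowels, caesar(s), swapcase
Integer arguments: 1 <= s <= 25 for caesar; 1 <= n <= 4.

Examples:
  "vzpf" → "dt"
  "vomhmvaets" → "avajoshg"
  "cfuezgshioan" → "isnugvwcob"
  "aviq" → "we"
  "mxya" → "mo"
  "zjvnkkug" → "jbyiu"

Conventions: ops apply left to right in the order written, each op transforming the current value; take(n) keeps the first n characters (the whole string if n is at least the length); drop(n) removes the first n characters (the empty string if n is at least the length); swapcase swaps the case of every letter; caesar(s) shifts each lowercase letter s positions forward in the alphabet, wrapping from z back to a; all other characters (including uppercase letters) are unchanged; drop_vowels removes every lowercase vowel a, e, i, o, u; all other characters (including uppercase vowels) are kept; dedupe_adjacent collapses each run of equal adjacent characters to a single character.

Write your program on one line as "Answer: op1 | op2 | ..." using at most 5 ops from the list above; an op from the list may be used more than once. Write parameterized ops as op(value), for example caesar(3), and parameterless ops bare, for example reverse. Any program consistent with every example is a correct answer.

dedupe_adjacent | caesar(24) | drop(2) | caesar(2) | caesar(14)

Check, running the answer program on each example:
  "vzpf" -> "vzpf" -> "txnd" -> "nd" -> "pf" -> "dt"
  "vomhmvaets" -> "vomhmvaets" -> "tmkfktycrq" -> "kfktycrq" -> "mhmvaets" -> "avajoshg"
  "cfuezgshioan" -> "cfuezgshioan" -> "adscxeqfgmyl" -> "scxeqfgmyl" -> "uezgshioan" -> "isnugvwcob"
  "aviq" -> "aviq" -> "ytgo" -> "go" -> "iq" -> "we"
  "mxya" -> "mxya" -> "kvwy" -> "wy" -> "ya" -> "mo"
  "zjvnkkug" -> "zjvnkug" -> "xhtlise" -> "tlise" -> "vnkug" -> "jbyiu"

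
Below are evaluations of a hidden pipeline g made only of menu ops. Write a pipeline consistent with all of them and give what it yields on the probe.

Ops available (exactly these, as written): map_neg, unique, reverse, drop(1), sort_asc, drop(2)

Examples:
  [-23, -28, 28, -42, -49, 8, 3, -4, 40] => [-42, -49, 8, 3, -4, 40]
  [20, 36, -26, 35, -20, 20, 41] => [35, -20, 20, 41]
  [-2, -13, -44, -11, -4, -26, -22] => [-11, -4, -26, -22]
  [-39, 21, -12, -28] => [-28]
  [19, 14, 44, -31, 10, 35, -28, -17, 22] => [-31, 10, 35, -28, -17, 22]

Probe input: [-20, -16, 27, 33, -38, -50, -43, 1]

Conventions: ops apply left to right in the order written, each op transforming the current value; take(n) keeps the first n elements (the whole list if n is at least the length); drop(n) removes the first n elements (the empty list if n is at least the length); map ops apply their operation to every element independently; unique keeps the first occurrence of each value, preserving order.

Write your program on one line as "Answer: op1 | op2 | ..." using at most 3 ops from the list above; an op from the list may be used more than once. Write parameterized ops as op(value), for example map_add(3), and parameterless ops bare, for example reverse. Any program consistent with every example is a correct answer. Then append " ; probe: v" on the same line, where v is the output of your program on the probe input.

drop(1) | drop(2) ; probe: [33, -38, -50, -43, 1]

Check, running the answer program on each example:
  [-23, -28, 28, -42, -49, 8, 3, -4, 40] -> [-28, 28, -42, -49, 8, 3, -4, 40] -> [-42, -49, 8, 3, -4, 40]
  [20, 36, -26, 35, -20, 20, 41] -> [36, -26, 35, -20, 20, 41] -> [35, -20, 20, 41]
  [-2, -13, -44, -11, -4, -26, -22] -> [-13, -44, -11, -4, -26, -22] -> [-11, -4, -26, -22]
  [-39, 21, -12, -28] -> [21, -12, -28] -> [-28]
  [19, 14, 44, -31, 10, 35, -28, -17, 22] -> [14, 44, -31, 10, 35, -28, -17, 22] -> [-31, 10, 35, -28, -17, 22]
  probe: [-20, -16, 27, 33, -38, -50, -43, 1] -> [-16, 27, 33, -38, -50, -43, 1] -> [33, -38, -50, -43, 1]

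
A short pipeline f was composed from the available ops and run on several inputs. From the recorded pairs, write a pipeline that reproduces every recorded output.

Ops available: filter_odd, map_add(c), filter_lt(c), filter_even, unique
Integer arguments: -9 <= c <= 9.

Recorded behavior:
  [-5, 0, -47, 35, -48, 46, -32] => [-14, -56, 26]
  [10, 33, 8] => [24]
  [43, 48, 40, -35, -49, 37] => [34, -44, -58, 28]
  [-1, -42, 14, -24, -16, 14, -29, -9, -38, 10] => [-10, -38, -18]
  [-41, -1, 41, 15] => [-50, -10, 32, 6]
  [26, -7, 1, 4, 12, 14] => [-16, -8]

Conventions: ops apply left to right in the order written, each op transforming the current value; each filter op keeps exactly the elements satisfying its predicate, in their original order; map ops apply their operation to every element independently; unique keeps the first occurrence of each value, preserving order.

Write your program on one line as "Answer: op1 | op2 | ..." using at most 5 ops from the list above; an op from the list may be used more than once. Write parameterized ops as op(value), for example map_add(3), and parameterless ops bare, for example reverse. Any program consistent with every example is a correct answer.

map_add(5) | filter_even | map_add(-9) | map_add(-5)

Check, running the answer program on each example:
  [-5, 0, -47, 35, -48, 46, -32] -> [0, 5, -42, 40, -43, 51, -27] -> [0, -42, 40] -> [-9, -51, 31] -> [-14, -56, 26]
  [10, 33, 8] -> [15, 38, 13] -> [38] -> [29] -> [24]
  [43, 48, 40, -35, -49, 37] -> [48, 53, 45, -30, -44, 42] -> [48, -30, -44, 42] -> [39, -39, -53, 33] -> [34, -44, -58, 28]
  [-1, -42, 14, -24, -16, 14, -29, -9, -38, 10] -> [4, -37, 19, -19, -11, 19, -24, -4, -33, 15] -> [4, -24, -4] -> [-5, -33, -13] -> [-10, -38, -18]
  [-41, -1, 41, 15] -> [-36, 4, 46, 20] -> [-36, 4, 46, 20] -> [-45, -5, 37, 11] -> [-50, -10, 32, 6]
  [26, -7, 1, 4, 12, 14] -> [31, -2, 6, 9, 17, 19] -> [-2, 6] -> [-11, -3] -> [-16, -8]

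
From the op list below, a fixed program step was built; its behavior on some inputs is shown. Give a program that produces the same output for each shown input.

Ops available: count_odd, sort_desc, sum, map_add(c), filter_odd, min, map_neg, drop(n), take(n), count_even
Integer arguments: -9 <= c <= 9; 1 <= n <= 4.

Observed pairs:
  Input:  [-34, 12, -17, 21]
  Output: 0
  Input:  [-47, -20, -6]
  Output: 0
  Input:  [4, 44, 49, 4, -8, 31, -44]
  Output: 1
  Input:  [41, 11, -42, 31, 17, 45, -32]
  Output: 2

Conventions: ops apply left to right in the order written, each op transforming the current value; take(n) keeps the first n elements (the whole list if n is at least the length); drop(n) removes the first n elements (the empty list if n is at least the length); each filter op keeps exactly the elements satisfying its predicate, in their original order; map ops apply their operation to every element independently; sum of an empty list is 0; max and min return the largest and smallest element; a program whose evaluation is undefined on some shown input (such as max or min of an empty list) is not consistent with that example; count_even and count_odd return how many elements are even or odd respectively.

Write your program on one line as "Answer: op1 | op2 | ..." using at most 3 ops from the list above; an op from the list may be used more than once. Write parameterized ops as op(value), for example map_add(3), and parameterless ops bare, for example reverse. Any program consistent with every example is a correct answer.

drop(4) | filter_odd | count_odd

Check, running the answer program on each example:
  [-34, 12, -17, 21] -> [] -> [] -> 0
  [-47, -20, -6] -> [] -> [] -> 0
  [4, 44, 49, 4, -8, 31, -44] -> [-8, 31, -44] -> [31] -> 1
  [41, 11, -42, 31, 17, 45, -32] -> [17, 45, -32] -> [17, 45] -> 2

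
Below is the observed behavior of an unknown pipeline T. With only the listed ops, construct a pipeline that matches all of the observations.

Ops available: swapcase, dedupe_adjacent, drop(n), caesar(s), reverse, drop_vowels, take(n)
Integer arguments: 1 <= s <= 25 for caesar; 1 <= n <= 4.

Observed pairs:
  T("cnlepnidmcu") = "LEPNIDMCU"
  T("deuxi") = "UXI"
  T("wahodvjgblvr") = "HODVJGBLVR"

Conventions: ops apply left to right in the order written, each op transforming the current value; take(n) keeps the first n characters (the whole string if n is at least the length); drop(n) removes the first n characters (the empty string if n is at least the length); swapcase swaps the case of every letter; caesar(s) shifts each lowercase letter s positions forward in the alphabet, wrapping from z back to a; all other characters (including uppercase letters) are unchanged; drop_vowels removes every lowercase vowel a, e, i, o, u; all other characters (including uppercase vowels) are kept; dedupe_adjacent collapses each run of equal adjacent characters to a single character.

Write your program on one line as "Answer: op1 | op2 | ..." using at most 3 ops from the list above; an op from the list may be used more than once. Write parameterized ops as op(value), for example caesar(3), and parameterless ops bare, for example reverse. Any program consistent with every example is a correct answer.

swapcase | drop(2)

Check, running the answer program on each example:
  "cnlepnidmcu" -> "CNLEPNIDMCU" -> "LEPNIDMCU"
  "deuxi" -> "DEUXI" -> "UXI"
  "wahodvjgblvr" -> "WAHODVJGBLVR" -> "HODVJGBLVR"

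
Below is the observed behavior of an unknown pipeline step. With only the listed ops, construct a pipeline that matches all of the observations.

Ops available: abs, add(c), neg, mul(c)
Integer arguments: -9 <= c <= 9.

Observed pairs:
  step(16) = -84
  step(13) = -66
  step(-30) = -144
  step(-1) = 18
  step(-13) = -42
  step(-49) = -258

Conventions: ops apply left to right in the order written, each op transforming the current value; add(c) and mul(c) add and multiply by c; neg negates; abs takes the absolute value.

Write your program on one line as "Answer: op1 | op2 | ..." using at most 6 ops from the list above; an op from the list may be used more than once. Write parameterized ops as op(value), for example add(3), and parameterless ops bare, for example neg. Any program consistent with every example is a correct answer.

add(-2) | mul(-2) | add(-8) | abs | add(-8) | mul(-3)

Check, running the answer program on each example:
  16 -> 14 -> -28 -> -36 -> 36 -> 28 -> -84
  13 -> 11 -> -22 -> -30 -> 30 -> 22 -> -66
  -30 -> -32 -> 64 -> 56 -> 56 -> 48 -> -144
  -1 -> -3 -> 6 -> -2 -> 2 -> -6 -> 18
  -13 -> -15 -> 30 -> 22 -> 22 -> 14 -> -42
  -49 -> -51 -> 102 -> 94 -> 94 -> 86 -> -258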